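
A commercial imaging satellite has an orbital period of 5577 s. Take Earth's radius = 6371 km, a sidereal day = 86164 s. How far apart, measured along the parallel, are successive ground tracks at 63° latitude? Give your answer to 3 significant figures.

Node shift per orbit = (5577.0/86164) × 360° = 23.30°.
Equatorial spacing = 23.30 × 111.2 km/° = 2591 km.
At 63° latitude, spacing = 2591 × cos(63°) = 1176 km.

1180 km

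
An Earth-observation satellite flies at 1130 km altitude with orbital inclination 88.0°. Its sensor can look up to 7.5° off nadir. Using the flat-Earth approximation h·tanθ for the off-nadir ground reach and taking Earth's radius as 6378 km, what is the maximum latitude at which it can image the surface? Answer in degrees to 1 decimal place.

For a prograde orbit the ground track reaches latitude ±i = ±88.0°.
Sensor half-swath on the ground ≈ 1130·tan(7.5°) = 149 km = 1.34° of latitude.
Maximum observable latitude ≈ 88.0 + 1.34 = 89.3°.

89.3°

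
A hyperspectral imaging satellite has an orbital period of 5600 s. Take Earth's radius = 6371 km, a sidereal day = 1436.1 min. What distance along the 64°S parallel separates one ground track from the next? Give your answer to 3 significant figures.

1140 km

Node shift per orbit = (5600.0/86166) × 360° = 23.40°.
Equatorial spacing = 23.40 × 111.2 km/° = 2602 km.
At 64° latitude, spacing = 2602 × cos(64°) = 1140 km.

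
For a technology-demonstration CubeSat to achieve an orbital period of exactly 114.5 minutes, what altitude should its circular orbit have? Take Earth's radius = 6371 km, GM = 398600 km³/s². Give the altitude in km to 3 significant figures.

T = 114.5 min = 6870.0 s.
From T = 2π√(a³/μ): a = (μ T²/4π²)^(1/3) = (398600 × 6870.0² / 4π²)^(1/3) = 7811 km.
Altitude h = a − R = 7811 − 6371 = 1440 km.

1440 km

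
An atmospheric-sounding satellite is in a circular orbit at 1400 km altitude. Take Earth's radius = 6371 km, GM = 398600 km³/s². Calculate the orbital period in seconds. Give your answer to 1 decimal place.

Semi-major axis a = 6371 + 1400 = 7771 km. Period T = 2π√(a³/μ) = 2π√(7771³/398600) = 6817.5 s = 113.63 min.

6817.5 seconds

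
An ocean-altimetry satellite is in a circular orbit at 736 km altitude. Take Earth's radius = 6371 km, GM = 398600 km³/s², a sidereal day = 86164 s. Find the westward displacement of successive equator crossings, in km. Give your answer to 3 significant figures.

2770 km

Semi-major axis a = 6371 + 736 = 7107 km. Period T = 2π√(a³/μ) = 2π√(7107³/398600) = 5962.7 s = 99.38 min.
During one orbit Earth rotates (5962.7 / 86164) × 360° = 24.91°.
At the equator that is 24.91° × (2π·6371/360) km/° = 24.91 × 111.2 = 2770 km.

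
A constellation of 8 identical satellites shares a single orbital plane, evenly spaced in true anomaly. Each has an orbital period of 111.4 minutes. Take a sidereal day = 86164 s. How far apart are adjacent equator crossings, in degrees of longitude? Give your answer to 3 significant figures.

T = 111.4 min = 6684.0 s.
Single-satellite node shift = (6684.0/86164) × 360° = 27.93°.
With 8 satellites evenly phased, successive equator crossings are 27.93/8 = 3.491° apart.

3.49°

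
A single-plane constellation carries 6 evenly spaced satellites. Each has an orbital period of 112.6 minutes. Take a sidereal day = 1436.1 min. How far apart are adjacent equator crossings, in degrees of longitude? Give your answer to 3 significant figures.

4.70°

T = 112.6 min = 6756.0 s.
Single-satellite node shift = (6756.0/86166) × 360° = 28.23°.
With 6 satellites evenly phased, successive equator crossings are 28.23/6 = 4.704° apart.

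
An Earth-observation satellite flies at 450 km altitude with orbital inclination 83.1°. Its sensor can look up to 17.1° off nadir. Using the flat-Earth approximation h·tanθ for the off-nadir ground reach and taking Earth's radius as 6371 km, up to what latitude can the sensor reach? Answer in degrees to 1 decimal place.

For a prograde orbit the ground track reaches latitude ±i = ±83.1°.
Sensor half-swath on the ground ≈ 450·tan(17.1°) = 138 km = 1.25° of latitude.
Maximum observable latitude ≈ 83.1 + 1.25 = 84.3°.

84.3°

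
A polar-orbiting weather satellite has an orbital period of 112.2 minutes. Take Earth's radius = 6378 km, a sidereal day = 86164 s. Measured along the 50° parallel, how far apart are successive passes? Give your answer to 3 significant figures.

T = 112.2 min = 6732.0 s.
Node shift per orbit = (6732.0/86164) × 360° = 28.13°.
Equatorial spacing = 28.13 × 111.3 km/° = 3131 km.
At 50° latitude, spacing = 3131 × cos(50°) = 2013 km.

2010 km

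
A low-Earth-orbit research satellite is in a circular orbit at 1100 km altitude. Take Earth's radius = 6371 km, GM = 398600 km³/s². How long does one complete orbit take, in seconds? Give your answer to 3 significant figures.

6430 seconds

Semi-major axis a = 6371 + 1100 = 7471 km. Period T = 2π√(a³/μ) = 2π√(7471³/398600) = 6426.6 s = 107.11 min.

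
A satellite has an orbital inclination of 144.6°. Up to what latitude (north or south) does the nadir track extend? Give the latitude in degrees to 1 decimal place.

35.4°

Retrograde orbit: the ground track reaches ±(180° − i) = ±(180 − 144.6) = ±35.4°.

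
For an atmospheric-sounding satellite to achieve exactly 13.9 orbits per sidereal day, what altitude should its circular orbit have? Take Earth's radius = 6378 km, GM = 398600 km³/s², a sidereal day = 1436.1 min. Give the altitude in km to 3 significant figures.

Required period T = 86166 / 13.9 = 6199.0 s.
From T = 2π√(a³/μ): a = (μ T²/4π²)^(1/3) = (398600 × 6199.0² / 4π²)^(1/3) = 7294 km.
Altitude h = a − R = 7294 − 6378 = 916 km.

916 km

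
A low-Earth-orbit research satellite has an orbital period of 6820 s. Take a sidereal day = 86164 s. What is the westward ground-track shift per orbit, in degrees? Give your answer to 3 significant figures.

During one orbit Earth rotates (6820.0 / 86164) × 360° = 28.49°.

28.5°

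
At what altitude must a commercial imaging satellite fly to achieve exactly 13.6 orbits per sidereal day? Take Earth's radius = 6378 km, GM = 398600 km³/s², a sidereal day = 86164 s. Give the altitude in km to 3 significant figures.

Required period T = 86164 / 13.6 = 6335.6 s.
From T = 2π√(a³/μ): a = (μ T²/4π²)^(1/3) = (398600 × 6335.6² / 4π²)^(1/3) = 7400 km.
Altitude h = a − R = 7400 − 6378 = 1022 km.

1020 km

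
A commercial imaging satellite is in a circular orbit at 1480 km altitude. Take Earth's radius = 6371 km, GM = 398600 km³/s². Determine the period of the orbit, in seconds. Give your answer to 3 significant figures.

6920 seconds

Semi-major axis a = 6371 + 1480 = 7851 km. Period T = 2π√(a³/μ) = 2π√(7851³/398600) = 6923.1 s = 115.38 min.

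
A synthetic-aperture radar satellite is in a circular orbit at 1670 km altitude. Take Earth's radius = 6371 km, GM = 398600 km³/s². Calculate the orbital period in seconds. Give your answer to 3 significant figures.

7180 seconds

Semi-major axis a = 6371 + 1670 = 8041 km. Period T = 2π√(a³/μ) = 2π√(8041³/398600) = 7175.9 s = 119.60 min.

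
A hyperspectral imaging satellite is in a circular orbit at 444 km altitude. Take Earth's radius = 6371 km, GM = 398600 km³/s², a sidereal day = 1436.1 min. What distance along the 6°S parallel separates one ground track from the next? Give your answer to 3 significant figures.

Semi-major axis a = 6371 + 444 = 6815 km. Period T = 2π√(a³/μ) = 2π√(6815³/398600) = 5599.0 s = 93.32 min.
Node shift per orbit = (5599.0/86166) × 360° = 23.39°.
Equatorial spacing = 23.39 × 111.2 km/° = 2601 km.
At 6° latitude, spacing = 2601 × cos(6°) = 2587 km.

2590 km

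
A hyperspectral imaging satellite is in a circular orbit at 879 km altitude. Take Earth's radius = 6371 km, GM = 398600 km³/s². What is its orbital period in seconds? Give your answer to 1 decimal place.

6143.5 seconds

Semi-major axis a = 6371 + 879 = 7250 km. Period T = 2π√(a³/μ) = 2π√(7250³/398600) = 6143.5 s = 102.39 min.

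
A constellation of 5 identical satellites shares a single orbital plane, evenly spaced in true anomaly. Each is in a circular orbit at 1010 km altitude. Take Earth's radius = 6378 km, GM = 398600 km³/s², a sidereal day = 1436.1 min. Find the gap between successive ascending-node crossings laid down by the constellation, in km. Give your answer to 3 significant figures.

Semi-major axis a = 6378 + 1010 = 7388 km. Period T = 2π√(a³/μ) = 2π√(7388³/398600) = 6319.8 s = 105.33 min.
Single-satellite node shift = (6319.8/86166) × 360° = 26.40°.
With 5 satellites evenly phased, successive equator crossings are 26.40/5 = 5.281° apart.
That is 5.281 × 111.3 = 588 km at the equator.

588 km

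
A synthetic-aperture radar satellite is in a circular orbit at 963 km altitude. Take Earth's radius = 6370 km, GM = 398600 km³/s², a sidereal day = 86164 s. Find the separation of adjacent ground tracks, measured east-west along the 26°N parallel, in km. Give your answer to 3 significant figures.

Semi-major axis a = 6370 + 963 = 7333 km. Period T = 2π√(a³/μ) = 2π√(7333³/398600) = 6249.3 s = 104.16 min.
Node shift per orbit = (6249.3/86164) × 360° = 26.11°.
Equatorial spacing = 26.11 × 111.2 km/° = 2903 km.
At 26° latitude, spacing = 2903 × cos(26°) = 2609 km.

2610 km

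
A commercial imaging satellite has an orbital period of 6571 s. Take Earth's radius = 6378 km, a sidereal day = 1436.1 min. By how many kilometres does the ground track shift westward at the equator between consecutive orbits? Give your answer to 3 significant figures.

3060 km

During one orbit Earth rotates (6571.0 / 86166) × 360° = 27.45°.
At the equator that is 27.45° × (2π·6378/360) km/° = 27.45 × 111.3 = 3056 km.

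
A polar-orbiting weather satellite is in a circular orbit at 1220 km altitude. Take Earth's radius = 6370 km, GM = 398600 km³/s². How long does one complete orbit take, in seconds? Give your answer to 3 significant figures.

Semi-major axis a = 6370 + 1220 = 7590 km. Period T = 2π√(a³/μ) = 2π√(7590³/398600) = 6580.7 s = 109.68 min.

6580 seconds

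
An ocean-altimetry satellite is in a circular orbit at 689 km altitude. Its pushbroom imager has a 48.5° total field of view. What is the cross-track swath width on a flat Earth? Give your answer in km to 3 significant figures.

621 km

Half-angle = 48.5°/2 = 24.25°.
Swath width ≈ 2h·tan(θ/2) = 2 × 689 × tan(24.25°) = 620.7 km.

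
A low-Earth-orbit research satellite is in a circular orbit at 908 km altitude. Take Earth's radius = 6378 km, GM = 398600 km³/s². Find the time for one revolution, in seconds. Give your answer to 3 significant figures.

6190 seconds

Semi-major axis a = 6378 + 908 = 7286 km. Period T = 2π√(a³/μ) = 2π√(7286³/398600) = 6189.3 s = 103.16 min.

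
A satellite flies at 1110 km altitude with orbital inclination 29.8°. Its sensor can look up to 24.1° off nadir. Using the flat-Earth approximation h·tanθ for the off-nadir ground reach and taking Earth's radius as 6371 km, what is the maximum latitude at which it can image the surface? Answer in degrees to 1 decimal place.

34.3°

For a prograde orbit the ground track reaches latitude ±i = ±29.8°.
Sensor half-swath on the ground ≈ 1110·tan(24.1°) = 497 km = 4.47° of latitude.
Maximum observable latitude ≈ 29.8 + 4.47 = 34.3°.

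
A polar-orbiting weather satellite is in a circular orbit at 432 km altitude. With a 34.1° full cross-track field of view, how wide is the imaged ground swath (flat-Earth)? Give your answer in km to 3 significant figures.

265 km

Half-angle = 34.1°/2 = 17.05°.
Swath width ≈ 2h·tan(θ/2) = 2 × 432 × tan(17.05°) = 265.0 km.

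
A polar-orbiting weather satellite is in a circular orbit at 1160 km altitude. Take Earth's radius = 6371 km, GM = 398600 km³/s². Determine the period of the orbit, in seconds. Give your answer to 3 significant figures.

6500 seconds

Semi-major axis a = 6371 + 1160 = 7531 km. Period T = 2π√(a³/μ) = 2π√(7531³/398600) = 6504.1 s = 108.40 min.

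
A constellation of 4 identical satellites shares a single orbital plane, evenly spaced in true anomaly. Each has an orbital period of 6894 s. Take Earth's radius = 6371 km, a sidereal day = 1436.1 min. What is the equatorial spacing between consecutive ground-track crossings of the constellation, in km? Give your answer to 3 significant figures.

Single-satellite node shift = (6894.0/86166) × 360° = 28.80°.
With 4 satellites evenly phased, successive equator crossings are 28.80/4 = 7.201° apart.
That is 7.201 × 111.2 = 801 km at the equator.

801 km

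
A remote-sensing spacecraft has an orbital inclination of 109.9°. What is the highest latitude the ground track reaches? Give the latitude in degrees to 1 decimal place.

Retrograde orbit: the ground track reaches ±(180° − i) = ±(180 − 109.9) = ±70.1°.

70.1°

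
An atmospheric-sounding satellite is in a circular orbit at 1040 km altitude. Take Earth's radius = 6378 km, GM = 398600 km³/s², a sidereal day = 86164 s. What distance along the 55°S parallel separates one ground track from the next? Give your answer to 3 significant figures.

Semi-major axis a = 6378 + 1040 = 7418 km. Period T = 2π√(a³/μ) = 2π√(7418³/398600) = 6358.3 s = 105.97 min.
Node shift per orbit = (6358.3/86164) × 360° = 26.57°.
Equatorial spacing = 26.57 × 111.3 km/° = 2957 km.
At 55° latitude, spacing = 2957 × cos(55°) = 1696 km.

1700 km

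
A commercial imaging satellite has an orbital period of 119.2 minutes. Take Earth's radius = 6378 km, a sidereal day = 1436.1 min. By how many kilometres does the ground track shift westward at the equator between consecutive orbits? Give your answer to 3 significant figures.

3330 km

T = 119.2 min = 7152.0 s.
During one orbit Earth rotates (7152.0 / 86166) × 360° = 29.88°.
At the equator that is 29.88° × (2π·6378/360) km/° = 29.88 × 111.3 = 3326 km.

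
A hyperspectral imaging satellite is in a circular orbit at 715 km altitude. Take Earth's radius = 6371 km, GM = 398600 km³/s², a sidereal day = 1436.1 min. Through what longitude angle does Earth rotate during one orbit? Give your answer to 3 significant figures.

24.8°

Semi-major axis a = 6371 + 715 = 7086 km. Period T = 2π√(a³/μ) = 2π√(7086³/398600) = 5936.3 s = 98.94 min.
During one orbit Earth rotates (5936.3 / 86166) × 360° = 24.80°.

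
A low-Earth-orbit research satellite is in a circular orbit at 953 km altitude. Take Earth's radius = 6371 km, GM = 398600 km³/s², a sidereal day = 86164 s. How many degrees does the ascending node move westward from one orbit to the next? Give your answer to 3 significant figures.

26.1°

Semi-major axis a = 6371 + 953 = 7324 km. Period T = 2π√(a³/μ) = 2π√(7324³/398600) = 6237.8 s = 103.96 min.
During one orbit Earth rotates (6237.8 / 86164) × 360° = 26.06°.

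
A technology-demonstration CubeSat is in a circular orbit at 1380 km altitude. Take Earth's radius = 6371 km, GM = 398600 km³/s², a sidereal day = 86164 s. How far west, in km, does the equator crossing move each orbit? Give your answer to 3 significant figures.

3160 km

Semi-major axis a = 6371 + 1380 = 7751 km. Period T = 2π√(a³/μ) = 2π√(7751³/398600) = 6791.2 s = 113.19 min.
During one orbit Earth rotates (6791.2 / 86164) × 360° = 28.37°.
At the equator that is 28.37° × (2π·6371/360) km/° = 28.37 × 111.2 = 3155 km.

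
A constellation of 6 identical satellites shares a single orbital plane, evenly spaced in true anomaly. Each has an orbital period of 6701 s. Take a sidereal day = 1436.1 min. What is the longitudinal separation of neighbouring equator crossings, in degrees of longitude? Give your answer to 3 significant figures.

Single-satellite node shift = (6701.0/86166) × 360° = 28.00°.
With 6 satellites evenly phased, successive equator crossings are 28.00/6 = 4.666° apart.

4.67°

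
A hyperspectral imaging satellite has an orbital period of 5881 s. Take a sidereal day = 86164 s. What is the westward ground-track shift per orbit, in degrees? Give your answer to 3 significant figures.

24.6°

During one orbit Earth rotates (5881.0 / 86164) × 360° = 24.57°.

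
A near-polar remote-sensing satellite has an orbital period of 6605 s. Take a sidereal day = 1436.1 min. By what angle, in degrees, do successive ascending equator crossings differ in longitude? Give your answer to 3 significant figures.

27.6°

During one orbit Earth rotates (6605.0 / 86166) × 360° = 27.60°.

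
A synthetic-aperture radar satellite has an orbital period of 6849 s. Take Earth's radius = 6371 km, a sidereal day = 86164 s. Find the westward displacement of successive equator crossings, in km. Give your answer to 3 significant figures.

During one orbit Earth rotates (6849.0 / 86164) × 360° = 28.62°.
At the equator that is 28.62° × (2π·6371/360) km/° = 28.62 × 111.2 = 3182 km.

3180 km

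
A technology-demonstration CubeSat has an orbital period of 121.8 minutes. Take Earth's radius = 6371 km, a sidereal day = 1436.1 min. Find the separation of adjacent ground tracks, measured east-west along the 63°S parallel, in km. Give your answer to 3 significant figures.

T = 121.8 min = 7308.0 s.
Node shift per orbit = (7308.0/86166) × 360° = 30.53°.
Equatorial spacing = 30.53 × 111.2 km/° = 3395 km.
At 63° latitude, spacing = 3395 × cos(63°) = 1541 km.

1540 km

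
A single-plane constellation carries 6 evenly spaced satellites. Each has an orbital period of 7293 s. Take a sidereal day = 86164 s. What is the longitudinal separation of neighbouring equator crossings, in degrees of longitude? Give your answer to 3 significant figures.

5.08°

Single-satellite node shift = (7293.0/86164) × 360° = 30.47°.
With 6 satellites evenly phased, successive equator crossings are 30.47/6 = 5.078° apart.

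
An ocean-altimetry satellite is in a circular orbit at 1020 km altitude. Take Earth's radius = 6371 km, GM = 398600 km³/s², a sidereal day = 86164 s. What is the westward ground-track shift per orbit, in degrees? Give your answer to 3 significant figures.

26.4°

Semi-major axis a = 6371 + 1020 = 7391 km. Period T = 2π√(a³/μ) = 2π√(7391³/398600) = 6323.6 s = 105.39 min.
During one orbit Earth rotates (6323.6 / 86164) × 360° = 26.42°.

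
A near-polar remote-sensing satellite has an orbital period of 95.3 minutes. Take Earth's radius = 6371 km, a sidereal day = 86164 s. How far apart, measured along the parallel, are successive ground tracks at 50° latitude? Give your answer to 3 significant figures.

1710 km

T = 95.3 min = 5718.0 s.
Node shift per orbit = (5718.0/86164) × 360° = 23.89°.
Equatorial spacing = 23.89 × 111.2 km/° = 2656 km.
At 50° latitude, spacing = 2656 × cos(50°) = 1708 km.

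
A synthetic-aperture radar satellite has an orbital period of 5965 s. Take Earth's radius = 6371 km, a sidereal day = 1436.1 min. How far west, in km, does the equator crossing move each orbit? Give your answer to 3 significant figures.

2770 km

During one orbit Earth rotates (5965.0 / 86166) × 360° = 24.92°.
At the equator that is 24.92° × (2π·6371/360) km/° = 24.92 × 111.2 = 2771 km.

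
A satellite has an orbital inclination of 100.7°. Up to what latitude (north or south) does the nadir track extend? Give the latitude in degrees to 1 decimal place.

Retrograde orbit: the ground track reaches ±(180° − i) = ±(180 − 100.7) = ±79.3°.

79.3°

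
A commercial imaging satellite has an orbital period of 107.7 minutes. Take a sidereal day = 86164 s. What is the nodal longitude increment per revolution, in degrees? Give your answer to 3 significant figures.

27.0°

T = 107.7 min = 6462.0 s.
During one orbit Earth rotates (6462.0 / 86164) × 360° = 27.00°.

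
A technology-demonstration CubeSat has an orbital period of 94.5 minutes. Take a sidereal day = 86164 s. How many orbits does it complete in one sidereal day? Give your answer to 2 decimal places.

15.20

T = 94.5 min = 5670.0 s.
Orbits per sidereal day = 86164 / 5670.0 = 15.196.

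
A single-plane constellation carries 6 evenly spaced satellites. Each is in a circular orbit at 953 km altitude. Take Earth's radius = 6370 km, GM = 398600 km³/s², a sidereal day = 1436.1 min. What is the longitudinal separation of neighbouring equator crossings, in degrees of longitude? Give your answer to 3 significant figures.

Semi-major axis a = 6370 + 953 = 7323 km. Period T = 2π√(a³/μ) = 2π√(7323³/398600) = 6236.6 s = 103.94 min.
Single-satellite node shift = (6236.6/86166) × 360° = 26.06°.
With 6 satellites evenly phased, successive equator crossings are 26.06/6 = 4.343° apart.

4.34°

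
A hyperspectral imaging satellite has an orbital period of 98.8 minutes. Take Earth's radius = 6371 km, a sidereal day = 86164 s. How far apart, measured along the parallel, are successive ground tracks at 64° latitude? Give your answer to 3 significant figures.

T = 98.8 min = 5928.0 s.
Node shift per orbit = (5928.0/86164) × 360° = 24.77°.
Equatorial spacing = 24.77 × 111.2 km/° = 2754 km.
At 64° latitude, spacing = 2754 × cos(64°) = 1207 km.

1210 km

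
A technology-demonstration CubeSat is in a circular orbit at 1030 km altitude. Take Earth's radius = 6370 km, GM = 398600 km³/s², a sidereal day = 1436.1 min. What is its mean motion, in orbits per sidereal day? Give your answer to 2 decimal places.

13.60

Semi-major axis a = 6370 + 1030 = 7400 km. Period T = 2π√(a³/μ) = 2π√(7400³/398600) = 6335.2 s = 105.59 min.
Orbits per sidereal day = 86166 / 6335.2 = 13.601.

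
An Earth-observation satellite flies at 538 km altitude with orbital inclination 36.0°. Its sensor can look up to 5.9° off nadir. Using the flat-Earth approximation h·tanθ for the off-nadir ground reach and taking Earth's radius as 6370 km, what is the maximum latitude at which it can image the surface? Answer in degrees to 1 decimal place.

36.5°

For a prograde orbit the ground track reaches latitude ±i = ±36.0°.
Sensor half-swath on the ground ≈ 538·tan(5.9°) = 56 km = 0.50° of latitude.
Maximum observable latitude ≈ 36.0 + 0.50 = 36.5°.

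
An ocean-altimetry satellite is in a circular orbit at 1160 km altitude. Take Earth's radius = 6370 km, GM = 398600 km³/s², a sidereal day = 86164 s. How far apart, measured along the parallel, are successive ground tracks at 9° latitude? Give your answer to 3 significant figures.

Semi-major axis a = 6370 + 1160 = 7530 km. Period T = 2π√(a³/μ) = 2π√(7530³/398600) = 6502.8 s = 108.38 min.
Node shift per orbit = (6502.8/86164) × 360° = 27.17°.
Equatorial spacing = 27.17 × 111.2 km/° = 3021 km.
At 9° latitude, spacing = 3021 × cos(9°) = 2983 km.

2980 km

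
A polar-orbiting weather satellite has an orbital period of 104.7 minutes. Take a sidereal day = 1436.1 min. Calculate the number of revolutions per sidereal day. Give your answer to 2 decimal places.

13.72

T = 104.7 min = 6282.0 s.
Orbits per sidereal day = 86166 / 6282.0 = 13.716.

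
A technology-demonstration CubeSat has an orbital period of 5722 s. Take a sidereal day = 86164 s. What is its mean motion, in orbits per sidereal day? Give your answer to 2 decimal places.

Orbits per sidereal day = 86164 / 5722.0 = 15.058.

15.06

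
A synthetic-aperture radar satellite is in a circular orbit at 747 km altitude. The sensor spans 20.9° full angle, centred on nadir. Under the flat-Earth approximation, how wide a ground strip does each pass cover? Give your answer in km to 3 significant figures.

Half-angle = 20.9°/2 = 10.45°.
Swath width ≈ 2h·tan(θ/2) = 2 × 747 × tan(10.45°) = 275.5 km.

276 km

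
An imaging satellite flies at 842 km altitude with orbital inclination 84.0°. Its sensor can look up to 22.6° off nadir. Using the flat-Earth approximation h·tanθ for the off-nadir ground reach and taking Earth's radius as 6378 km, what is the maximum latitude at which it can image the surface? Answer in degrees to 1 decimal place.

For a prograde orbit the ground track reaches latitude ±i = ±84.0°.
Sensor half-swath on the ground ≈ 842·tan(22.6°) = 350 km = 3.15° of latitude.
Maximum observable latitude ≈ 84.0 + 3.15 = 87.1°.

87.1°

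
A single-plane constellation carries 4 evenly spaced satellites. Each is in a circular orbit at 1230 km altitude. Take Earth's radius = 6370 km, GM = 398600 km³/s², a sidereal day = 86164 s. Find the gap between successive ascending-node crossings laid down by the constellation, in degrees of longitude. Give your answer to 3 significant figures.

Semi-major axis a = 6370 + 1230 = 7600 km. Period T = 2π√(a³/μ) = 2π√(7600³/398600) = 6593.7 s = 109.90 min.
Single-satellite node shift = (6593.7/86164) × 360° = 27.55°.
With 4 satellites evenly phased, successive equator crossings are 27.55/4 = 6.887° apart.

6.89°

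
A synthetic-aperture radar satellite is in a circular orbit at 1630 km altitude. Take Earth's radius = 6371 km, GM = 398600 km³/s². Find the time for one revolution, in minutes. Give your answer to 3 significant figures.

119 min

Semi-major axis a = 6371 + 1630 = 8001 km. Period T = 2π√(a³/μ) = 2π√(8001³/398600) = 7122.4 s = 118.71 min.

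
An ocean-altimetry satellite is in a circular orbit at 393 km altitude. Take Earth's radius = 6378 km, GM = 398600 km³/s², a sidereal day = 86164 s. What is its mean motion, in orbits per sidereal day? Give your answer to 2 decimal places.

Semi-major axis a = 6378 + 393 = 6771 km. Period T = 2π√(a³/μ) = 2π√(6771³/398600) = 5544.9 s = 92.41 min.
Orbits per sidereal day = 86164 / 5544.9 = 15.539.

15.54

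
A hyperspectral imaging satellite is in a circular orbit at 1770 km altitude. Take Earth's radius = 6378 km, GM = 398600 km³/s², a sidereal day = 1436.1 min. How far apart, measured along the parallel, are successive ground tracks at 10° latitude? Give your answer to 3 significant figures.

Semi-major axis a = 6378 + 1770 = 8148 km. Period T = 2π√(a³/μ) = 2π√(8148³/398600) = 7319.6 s = 121.99 min.
Node shift per orbit = (7319.6/86166) × 360° = 30.58°.
Equatorial spacing = 30.58 × 111.3 km/° = 3404 km.
At 10° latitude, spacing = 3404 × cos(10°) = 3352 km.

3350 km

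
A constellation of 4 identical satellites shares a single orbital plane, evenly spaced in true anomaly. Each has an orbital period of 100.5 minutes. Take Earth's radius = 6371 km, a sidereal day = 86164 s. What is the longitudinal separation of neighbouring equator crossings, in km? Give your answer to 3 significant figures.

T = 100.5 min = 6030.0 s.
Single-satellite node shift = (6030.0/86164) × 360° = 25.19°.
With 4 satellites evenly phased, successive equator crossings are 25.19/4 = 6.298° apart.
That is 6.298 × 111.2 = 700 km at the equator.

700 km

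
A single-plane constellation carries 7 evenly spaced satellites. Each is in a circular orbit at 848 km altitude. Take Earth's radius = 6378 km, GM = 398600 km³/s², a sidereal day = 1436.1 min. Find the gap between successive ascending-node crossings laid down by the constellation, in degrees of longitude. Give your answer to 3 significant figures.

Semi-major axis a = 6378 + 848 = 7226 km. Period T = 2π√(a³/μ) = 2π√(7226³/398600) = 6113.1 s = 101.88 min.
Single-satellite node shift = (6113.1/86166) × 360° = 25.54°.
With 7 satellites evenly phased, successive equator crossings are 25.54/7 = 3.649° apart.

3.65°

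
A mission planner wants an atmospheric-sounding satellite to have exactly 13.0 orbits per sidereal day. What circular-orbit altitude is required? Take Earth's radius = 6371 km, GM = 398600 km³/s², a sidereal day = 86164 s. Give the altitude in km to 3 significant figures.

1260 km

Required period T = 86164 / 13.0 = 6628.0 s.
From T = 2π√(a³/μ): a = (μ T²/4π²)^(1/3) = (398600 × 6628.0² / 4π²)^(1/3) = 7626 km.
Altitude h = a − R = 7626 − 6371 = 1255 km.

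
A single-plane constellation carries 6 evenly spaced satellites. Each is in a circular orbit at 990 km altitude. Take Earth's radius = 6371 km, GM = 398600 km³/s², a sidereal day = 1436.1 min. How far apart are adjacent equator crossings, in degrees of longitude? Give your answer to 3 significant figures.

4.38°

Semi-major axis a = 6371 + 990 = 7361 km. Period T = 2π√(a³/μ) = 2π√(7361³/398600) = 6285.2 s = 104.75 min.
Single-satellite node shift = (6285.2/86166) × 360° = 26.26°.
With 6 satellites evenly phased, successive equator crossings are 26.26/6 = 4.377° apart.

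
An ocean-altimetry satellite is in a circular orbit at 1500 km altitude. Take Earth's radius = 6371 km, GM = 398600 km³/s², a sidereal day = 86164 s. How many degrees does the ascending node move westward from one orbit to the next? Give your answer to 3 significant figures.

29.0°

Semi-major axis a = 6371 + 1500 = 7871 km. Period T = 2π√(a³/μ) = 2π√(7871³/398600) = 6949.5 s = 115.83 min.
During one orbit Earth rotates (6949.5 / 86164) × 360° = 29.04°.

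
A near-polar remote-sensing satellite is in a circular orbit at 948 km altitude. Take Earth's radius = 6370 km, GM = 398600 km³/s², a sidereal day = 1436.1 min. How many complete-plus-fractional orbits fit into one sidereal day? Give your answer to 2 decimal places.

Semi-major axis a = 6370 + 948 = 7318 km. Period T = 2π√(a³/μ) = 2π√(7318³/398600) = 6230.2 s = 103.84 min.
Orbits per sidereal day = 86166 / 6230.2 = 13.830.

13.83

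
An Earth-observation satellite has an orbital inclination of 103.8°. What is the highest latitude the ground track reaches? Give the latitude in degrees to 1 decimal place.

76.2°

Retrograde orbit: the ground track reaches ±(180° − i) = ±(180 − 103.8) = ±76.2°.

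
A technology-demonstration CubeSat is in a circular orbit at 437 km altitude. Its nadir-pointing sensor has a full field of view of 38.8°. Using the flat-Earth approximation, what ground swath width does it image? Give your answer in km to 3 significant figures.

Half-angle = 38.8°/2 = 19.4°.
Swath width ≈ 2h·tan(θ/2) = 2 × 437 × tan(19.4°) = 307.8 km.

308 km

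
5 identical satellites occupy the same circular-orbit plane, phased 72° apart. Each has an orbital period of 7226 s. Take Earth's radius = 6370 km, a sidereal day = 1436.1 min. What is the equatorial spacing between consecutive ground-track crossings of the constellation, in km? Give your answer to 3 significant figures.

Single-satellite node shift = (7226.0/86166) × 360° = 30.19°.
With 5 satellites evenly phased, successive equator crossings are 30.19/5 = 6.038° apart.
That is 6.038 × 111.2 = 671 km at the equator.

671 km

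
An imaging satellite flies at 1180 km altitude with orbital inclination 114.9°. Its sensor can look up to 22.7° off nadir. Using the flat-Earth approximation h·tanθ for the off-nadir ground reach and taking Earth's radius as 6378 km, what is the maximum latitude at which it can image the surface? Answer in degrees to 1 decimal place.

Retrograde orbit: the ground track reaches ±(180° − i) = ±(180 − 114.9) = ±65.1°.
Sensor half-swath on the ground ≈ 1180·tan(22.7°) = 494 km = 4.43° of latitude.
Maximum observable latitude ≈ 65.1 + 4.43 = 69.5°.

69.5°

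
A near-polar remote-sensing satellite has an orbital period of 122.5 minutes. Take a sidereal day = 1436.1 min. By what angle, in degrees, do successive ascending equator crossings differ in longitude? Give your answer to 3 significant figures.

30.7°

T = 122.5 min = 7350.0 s.
During one orbit Earth rotates (7350.0 / 86166) × 360° = 30.71°.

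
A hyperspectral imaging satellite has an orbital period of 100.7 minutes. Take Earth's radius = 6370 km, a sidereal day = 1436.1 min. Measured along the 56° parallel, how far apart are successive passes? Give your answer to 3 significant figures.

T = 100.7 min = 6042.0 s.
Node shift per orbit = (6042.0/86166) × 360° = 25.24°.
Equatorial spacing = 25.24 × 111.2 km/° = 2806 km.
At 56° latitude, spacing = 2806 × cos(56°) = 1569 km.

1570 km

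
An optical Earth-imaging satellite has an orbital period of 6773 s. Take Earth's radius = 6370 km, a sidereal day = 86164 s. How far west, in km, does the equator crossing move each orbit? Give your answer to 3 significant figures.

During one orbit Earth rotates (6773.0 / 86164) × 360° = 28.30°.
At the equator that is 28.30° × (2π·6370/360) km/° = 28.30 × 111.2 = 3146 km.

3150 km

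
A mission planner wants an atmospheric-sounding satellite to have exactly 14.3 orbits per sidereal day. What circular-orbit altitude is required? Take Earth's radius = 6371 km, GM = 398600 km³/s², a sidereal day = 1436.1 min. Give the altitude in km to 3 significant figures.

Required period T = 86166 / 14.3 = 6025.6 s.
From T = 2π√(a³/μ): a = (μ T²/4π²)^(1/3) = (398600 × 6025.6² / 4π²)^(1/3) = 7157 km.
Altitude h = a − R = 7157 − 6371 = 786 km.

786 km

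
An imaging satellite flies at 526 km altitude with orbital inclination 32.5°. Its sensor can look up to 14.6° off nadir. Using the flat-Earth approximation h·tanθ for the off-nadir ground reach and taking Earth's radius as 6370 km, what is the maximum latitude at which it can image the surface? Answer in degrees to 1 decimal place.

33.7°

For a prograde orbit the ground track reaches latitude ±i = ±32.5°.
Sensor half-swath on the ground ≈ 526·tan(14.6°) = 137 km = 1.23° of latitude.
Maximum observable latitude ≈ 32.5 + 1.23 = 33.7°.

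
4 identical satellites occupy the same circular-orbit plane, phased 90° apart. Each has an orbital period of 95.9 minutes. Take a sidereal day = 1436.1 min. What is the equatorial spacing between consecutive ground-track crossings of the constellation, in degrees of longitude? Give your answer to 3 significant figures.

T = 95.9 min = 5754.0 s.
Single-satellite node shift = (5754.0/86166) × 360° = 24.04°.
With 4 satellites evenly phased, successive equator crossings are 24.04/4 = 6.010° apart.

6.01°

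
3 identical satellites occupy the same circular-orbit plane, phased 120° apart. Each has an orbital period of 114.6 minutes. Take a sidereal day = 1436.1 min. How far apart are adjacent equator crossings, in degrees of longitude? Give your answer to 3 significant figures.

9.58°

T = 114.6 min = 6876.0 s.
Single-satellite node shift = (6876.0/86166) × 360° = 28.73°.
With 3 satellites evenly phased, successive equator crossings are 28.73/3 = 9.576° apart.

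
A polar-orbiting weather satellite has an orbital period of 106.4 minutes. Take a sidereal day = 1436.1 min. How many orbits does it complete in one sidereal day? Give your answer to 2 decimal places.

13.50

T = 106.4 min = 6384.0 s.
Orbits per sidereal day = 86166 / 6384.0 = 13.497.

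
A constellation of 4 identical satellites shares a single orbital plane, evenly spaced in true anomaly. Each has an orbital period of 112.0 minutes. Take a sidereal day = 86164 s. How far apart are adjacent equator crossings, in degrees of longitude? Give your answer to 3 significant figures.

7.02°

T = 112.0 min = 6720.0 s.
Single-satellite node shift = (6720.0/86164) × 360° = 28.08°.
With 4 satellites evenly phased, successive equator crossings are 28.08/4 = 7.019° apart.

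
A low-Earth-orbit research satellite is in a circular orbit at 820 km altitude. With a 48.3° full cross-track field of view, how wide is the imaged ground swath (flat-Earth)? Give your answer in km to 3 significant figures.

Half-angle = 48.3°/2 = 24.15°.
Swath width ≈ 2h·tan(θ/2) = 2 × 820 × tan(24.15°) = 735.3 km.

735 km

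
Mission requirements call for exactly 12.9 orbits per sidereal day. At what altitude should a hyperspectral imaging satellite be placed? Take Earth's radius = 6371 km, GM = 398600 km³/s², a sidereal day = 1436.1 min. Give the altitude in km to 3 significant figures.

1290 km

Required period T = 86166 / 12.9 = 6679.5 s.
From T = 2π√(a³/μ): a = (μ T²/4π²)^(1/3) = (398600 × 6679.5² / 4π²)^(1/3) = 7666 km.
Altitude h = a − R = 7666 − 6371 = 1295 km.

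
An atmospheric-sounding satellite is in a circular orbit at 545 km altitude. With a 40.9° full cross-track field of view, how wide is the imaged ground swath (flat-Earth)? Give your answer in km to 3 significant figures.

Half-angle = 40.9°/2 = 20.45°.
Swath width ≈ 2h·tan(θ/2) = 2 × 545 × tan(20.45°) = 406.5 km.

406 km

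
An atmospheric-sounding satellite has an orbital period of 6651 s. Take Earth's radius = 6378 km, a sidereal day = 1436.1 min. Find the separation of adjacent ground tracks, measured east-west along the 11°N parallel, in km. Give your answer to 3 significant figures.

3040 km

Node shift per orbit = (6651.0/86166) × 360° = 27.79°.
Equatorial spacing = 27.79 × 111.3 km/° = 3093 km.
At 11° latitude, spacing = 3093 × cos(11°) = 3036 km.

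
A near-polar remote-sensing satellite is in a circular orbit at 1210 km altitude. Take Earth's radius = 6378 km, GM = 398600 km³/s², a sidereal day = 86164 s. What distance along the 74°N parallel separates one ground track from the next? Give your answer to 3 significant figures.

843 km

Semi-major axis a = 6378 + 1210 = 7588 km. Period T = 2π√(a³/μ) = 2π√(7588³/398600) = 6578.1 s = 109.64 min.
Node shift per orbit = (6578.1/86164) × 360° = 27.48°.
Equatorial spacing = 27.48 × 111.3 km/° = 3059 km.
At 74° latitude, spacing = 3059 × cos(74°) = 843 km.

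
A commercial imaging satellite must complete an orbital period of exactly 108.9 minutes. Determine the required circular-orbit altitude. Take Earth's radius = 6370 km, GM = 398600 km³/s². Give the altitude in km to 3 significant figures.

T = 108.9 min = 6534.0 s.
From T = 2π√(a³/μ): a = (μ T²/4π²)^(1/3) = (398600 × 6534.0² / 4π²)^(1/3) = 7554 km.
Altitude h = a − R = 7554 − 6370 = 1184 km.

1180 km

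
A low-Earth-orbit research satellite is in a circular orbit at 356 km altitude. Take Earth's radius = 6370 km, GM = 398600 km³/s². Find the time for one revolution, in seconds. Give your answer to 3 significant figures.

5490 seconds

Semi-major axis a = 6370 + 356 = 6726 km. Period T = 2π√(a³/μ) = 2π√(6726³/398600) = 5489.7 s = 91.49 min.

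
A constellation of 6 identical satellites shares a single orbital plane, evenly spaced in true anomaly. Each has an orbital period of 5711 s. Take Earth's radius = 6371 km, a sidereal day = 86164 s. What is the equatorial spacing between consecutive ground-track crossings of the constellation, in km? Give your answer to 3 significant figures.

Single-satellite node shift = (5711.0/86164) × 360° = 23.86°.
With 6 satellites evenly phased, successive equator crossings are 23.86/6 = 3.977° apart.
That is 3.977 × 111.2 = 442 km at the equator.

442 km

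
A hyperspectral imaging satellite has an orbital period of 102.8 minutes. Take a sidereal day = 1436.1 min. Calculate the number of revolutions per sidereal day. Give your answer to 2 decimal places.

T = 102.8 min = 6168.0 s.
Orbits per sidereal day = 86166 / 6168.0 = 13.970.

13.97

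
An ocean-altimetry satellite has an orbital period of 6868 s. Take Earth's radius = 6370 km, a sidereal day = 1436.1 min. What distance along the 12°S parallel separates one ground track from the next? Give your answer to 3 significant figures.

Node shift per orbit = (6868.0/86166) × 360° = 28.69°.
Equatorial spacing = 28.69 × 111.2 km/° = 3190 km.
At 12° latitude, spacing = 3190 × cos(12°) = 3120 km.

3120 km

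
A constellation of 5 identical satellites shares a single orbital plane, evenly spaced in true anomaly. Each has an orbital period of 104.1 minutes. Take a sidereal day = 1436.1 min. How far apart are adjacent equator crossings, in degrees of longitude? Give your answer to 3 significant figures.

5.22°

T = 104.1 min = 6246.0 s.
Single-satellite node shift = (6246.0/86166) × 360° = 26.10°.
With 5 satellites evenly phased, successive equator crossings are 26.10/5 = 5.219° apart.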